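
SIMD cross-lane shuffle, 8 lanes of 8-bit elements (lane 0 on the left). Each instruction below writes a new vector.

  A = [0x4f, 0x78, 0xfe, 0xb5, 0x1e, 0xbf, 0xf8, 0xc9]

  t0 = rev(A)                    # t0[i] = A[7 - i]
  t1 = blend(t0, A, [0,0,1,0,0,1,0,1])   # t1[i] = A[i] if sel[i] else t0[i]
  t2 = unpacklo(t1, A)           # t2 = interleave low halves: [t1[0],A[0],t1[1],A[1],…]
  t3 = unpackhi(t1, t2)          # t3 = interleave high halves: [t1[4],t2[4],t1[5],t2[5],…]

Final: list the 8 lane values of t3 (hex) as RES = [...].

  t0: c9 f8 bf 1e b5 fe 78 4f
  t1: c9 f8 fe 1e b5 bf 78 c9
  t2: c9 4f f8 78 fe fe 1e b5
  t3: b5 fe bf fe 78 1e c9 b5

RES = [ 0xb5  0xfe  0xbf  0xfe  0x78  0x1e  0xc9  0xb5 ]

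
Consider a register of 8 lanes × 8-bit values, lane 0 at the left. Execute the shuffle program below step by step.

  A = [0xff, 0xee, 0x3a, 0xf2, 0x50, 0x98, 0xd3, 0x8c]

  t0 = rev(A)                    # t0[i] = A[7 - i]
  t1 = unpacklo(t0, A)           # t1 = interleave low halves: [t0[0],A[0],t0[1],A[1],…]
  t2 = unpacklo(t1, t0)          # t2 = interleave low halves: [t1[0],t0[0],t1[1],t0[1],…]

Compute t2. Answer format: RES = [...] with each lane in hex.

→ t0 |8c|d3|98|50|f2|3a|ee|ff|
→ t1 |8c|ff|d3|ee|98|3a|50|f2|
→ t2 |8c|8c|ff|d3|d3|98|ee|50|

RES = [0x8c, 0x8c, 0xff, 0xd3, 0xd3, 0x98, 0xee, 0x50]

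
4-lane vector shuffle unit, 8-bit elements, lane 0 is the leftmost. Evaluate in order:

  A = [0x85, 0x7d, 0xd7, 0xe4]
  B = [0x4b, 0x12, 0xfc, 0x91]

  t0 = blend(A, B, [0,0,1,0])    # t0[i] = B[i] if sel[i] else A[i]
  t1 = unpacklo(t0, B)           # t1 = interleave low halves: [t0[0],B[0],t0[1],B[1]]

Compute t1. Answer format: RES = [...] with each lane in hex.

RES = [0x85, 0x4b, 0x7d, 0x12]

t0 = [0x85, 0x7d, 0xfc, 0xe4]
t1 = [0x85, 0x4b, 0x7d, 0x12]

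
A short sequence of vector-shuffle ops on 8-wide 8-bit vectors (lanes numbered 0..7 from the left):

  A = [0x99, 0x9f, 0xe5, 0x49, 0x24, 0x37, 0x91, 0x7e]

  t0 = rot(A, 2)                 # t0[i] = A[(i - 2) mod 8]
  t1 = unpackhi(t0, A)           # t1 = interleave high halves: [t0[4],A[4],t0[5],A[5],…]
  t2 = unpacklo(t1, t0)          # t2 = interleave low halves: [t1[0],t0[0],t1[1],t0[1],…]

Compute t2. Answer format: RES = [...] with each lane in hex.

t0 = [0x91, 0x7e, 0x99, 0x9f, 0xe5, 0x49, 0x24, 0x37]
t1 = [0xe5, 0x24, 0x49, 0x37, 0x24, 0x91, 0x37, 0x7e]
t2 = [0xe5, 0x91, 0x24, 0x7e, 0x49, 0x99, 0x37, 0x9f]

RES = [ 0xe5  0x91  0x24  0x7e  0x49  0x99  0x37  0x9f ]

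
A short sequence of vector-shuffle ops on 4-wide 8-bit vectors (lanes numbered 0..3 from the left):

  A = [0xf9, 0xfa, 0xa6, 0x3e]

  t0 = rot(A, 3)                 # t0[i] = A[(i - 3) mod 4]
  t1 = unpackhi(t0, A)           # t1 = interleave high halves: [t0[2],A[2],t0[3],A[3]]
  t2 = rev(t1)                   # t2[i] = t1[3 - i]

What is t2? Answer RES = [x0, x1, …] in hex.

  t0: fa a6 3e f9
  t1: 3e a6 f9 3e
  t2: 3e f9 a6 3e

RES = [ 0x3e  0xf9  0xa6  0x3e ]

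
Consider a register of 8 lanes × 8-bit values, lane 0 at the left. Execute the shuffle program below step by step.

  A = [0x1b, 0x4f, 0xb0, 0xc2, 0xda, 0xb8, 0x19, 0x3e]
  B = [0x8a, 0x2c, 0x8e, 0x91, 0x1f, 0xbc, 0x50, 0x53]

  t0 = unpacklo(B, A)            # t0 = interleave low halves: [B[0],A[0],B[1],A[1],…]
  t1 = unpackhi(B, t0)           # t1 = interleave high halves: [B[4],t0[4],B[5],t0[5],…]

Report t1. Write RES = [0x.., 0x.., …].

RES = [ 0x1f  0x8e  0xbc  0xb0  0x50  0x91  0x53  0xc2 ]

t0 = [0x8a, 0x1b, 0x2c, 0x4f, 0x8e, 0xb0, 0x91, 0xc2]
t1 = [0x1f, 0x8e, 0xbc, 0xb0, 0x50, 0x91, 0x53, 0xc2]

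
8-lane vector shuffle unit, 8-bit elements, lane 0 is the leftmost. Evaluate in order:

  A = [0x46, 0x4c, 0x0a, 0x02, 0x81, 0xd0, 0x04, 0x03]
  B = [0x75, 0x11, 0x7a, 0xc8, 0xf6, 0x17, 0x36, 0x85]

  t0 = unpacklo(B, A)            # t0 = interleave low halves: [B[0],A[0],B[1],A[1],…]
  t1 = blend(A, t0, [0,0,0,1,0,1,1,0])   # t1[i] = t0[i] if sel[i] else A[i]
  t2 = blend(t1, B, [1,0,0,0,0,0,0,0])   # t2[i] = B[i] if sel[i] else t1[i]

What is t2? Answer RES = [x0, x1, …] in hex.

RES = [ 0x75  0x4c  0x0a  0x4c  0x81  0x0a  0xc8  0x03 ]

t0 = [0x75, 0x46, 0x11, 0x4c, 0x7a, 0x0a, 0xc8, 0x02]
t1 = [0x46, 0x4c, 0x0a, 0x4c, 0x81, 0x0a, 0xc8, 0x03]
t2 = [0x75, 0x4c, 0x0a, 0x4c, 0x81, 0x0a, 0xc8, 0x03]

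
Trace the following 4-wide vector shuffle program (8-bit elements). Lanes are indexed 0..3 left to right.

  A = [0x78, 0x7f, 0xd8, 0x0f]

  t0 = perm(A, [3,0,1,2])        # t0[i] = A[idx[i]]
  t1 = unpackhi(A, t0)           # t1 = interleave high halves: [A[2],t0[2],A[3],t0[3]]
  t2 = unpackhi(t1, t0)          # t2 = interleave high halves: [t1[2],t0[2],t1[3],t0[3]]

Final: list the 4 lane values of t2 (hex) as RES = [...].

t0 = [0x0f, 0x78, 0x7f, 0xd8]
t1 = [0xd8, 0x7f, 0x0f, 0xd8]
t2 = [0x0f, 0x7f, 0xd8, 0xd8]

RES = [ 0x0f  0x7f  0xd8  0xd8 ]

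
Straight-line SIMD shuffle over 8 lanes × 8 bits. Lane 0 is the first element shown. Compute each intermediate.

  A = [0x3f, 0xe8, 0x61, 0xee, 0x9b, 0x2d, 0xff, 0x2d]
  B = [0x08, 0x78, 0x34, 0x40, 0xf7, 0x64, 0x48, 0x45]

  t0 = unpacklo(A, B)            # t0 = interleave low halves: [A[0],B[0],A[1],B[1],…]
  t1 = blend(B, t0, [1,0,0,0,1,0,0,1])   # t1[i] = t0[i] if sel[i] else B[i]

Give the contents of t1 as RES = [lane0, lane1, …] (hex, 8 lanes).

  t0: 3f 08 e8 78 61 34 ee 40
  t1: 3f 78 34 40 61 64 48 40

RES = [ 0x3f  0x78  0x34  0x40  0x61  0x64  0x48  0x40 ]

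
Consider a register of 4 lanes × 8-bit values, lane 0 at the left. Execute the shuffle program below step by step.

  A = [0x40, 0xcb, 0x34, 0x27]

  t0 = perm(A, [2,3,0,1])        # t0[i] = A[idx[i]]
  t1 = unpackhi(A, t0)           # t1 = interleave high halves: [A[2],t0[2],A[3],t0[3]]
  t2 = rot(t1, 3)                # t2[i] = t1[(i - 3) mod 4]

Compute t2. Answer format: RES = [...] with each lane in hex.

t0 = [0x34, 0x27, 0x40, 0xcb]
t1 = [0x34, 0x40, 0x27, 0xcb]
t2 = [0x40, 0x27, 0xcb, 0x34]

RES = [ 0x40  0x27  0xcb  0x34 ]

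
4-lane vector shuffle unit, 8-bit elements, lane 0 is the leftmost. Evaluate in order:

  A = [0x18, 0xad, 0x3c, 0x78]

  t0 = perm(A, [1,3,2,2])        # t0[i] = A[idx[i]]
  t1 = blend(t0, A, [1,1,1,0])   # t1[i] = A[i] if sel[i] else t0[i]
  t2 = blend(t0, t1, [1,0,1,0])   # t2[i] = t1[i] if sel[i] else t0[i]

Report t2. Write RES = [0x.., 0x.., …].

RES = [0x18, 0x78, 0x3c, 0x3c]

t0 = [0xad, 0x78, 0x3c, 0x3c]
t1 = [0x18, 0xad, 0x3c, 0x3c]
t2 = [0x18, 0x78, 0x3c, 0x3c]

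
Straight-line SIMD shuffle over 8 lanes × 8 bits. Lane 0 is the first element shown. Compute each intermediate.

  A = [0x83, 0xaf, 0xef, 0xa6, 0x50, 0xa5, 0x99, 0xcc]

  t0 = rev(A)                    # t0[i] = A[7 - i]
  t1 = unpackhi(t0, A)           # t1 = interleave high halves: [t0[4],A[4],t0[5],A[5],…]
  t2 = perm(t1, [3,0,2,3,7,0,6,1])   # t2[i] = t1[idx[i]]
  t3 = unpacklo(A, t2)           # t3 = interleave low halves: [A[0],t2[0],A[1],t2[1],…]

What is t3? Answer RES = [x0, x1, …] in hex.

→ t0 |cc|99|a5|50|a6|ef|af|83|
→ t1 |a6|50|ef|a5|af|99|83|cc|
→ t2 |a5|a6|ef|a5|cc|a6|83|50|
→ t3 |83|a5|af|a6|ef|ef|a6|a5|

RES = [0x83, 0xa5, 0xaf, 0xa6, 0xef, 0xef, 0xa6, 0xa5]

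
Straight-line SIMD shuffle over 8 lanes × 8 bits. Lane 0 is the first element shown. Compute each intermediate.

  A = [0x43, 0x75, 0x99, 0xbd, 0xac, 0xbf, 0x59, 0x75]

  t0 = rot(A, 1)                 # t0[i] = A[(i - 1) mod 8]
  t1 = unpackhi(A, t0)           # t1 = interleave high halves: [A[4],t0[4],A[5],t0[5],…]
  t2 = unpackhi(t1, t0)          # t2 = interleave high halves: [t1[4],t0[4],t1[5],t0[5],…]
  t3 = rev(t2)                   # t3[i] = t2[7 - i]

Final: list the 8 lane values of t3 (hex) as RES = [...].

t0 = [0x75, 0x43, 0x75, 0x99, 0xbd, 0xac, 0xbf, 0x59]
t1 = [0xac, 0xbd, 0xbf, 0xac, 0x59, 0xbf, 0x75, 0x59]
t2 = [0x59, 0xbd, 0xbf, 0xac, 0x75, 0xbf, 0x59, 0x59]
t3 = [0x59, 0x59, 0xbf, 0x75, 0xac, 0xbf, 0xbd, 0x59]

RES = [ 0x59  0x59  0xbf  0x75  0xac  0xbf  0xbd  0x59 ]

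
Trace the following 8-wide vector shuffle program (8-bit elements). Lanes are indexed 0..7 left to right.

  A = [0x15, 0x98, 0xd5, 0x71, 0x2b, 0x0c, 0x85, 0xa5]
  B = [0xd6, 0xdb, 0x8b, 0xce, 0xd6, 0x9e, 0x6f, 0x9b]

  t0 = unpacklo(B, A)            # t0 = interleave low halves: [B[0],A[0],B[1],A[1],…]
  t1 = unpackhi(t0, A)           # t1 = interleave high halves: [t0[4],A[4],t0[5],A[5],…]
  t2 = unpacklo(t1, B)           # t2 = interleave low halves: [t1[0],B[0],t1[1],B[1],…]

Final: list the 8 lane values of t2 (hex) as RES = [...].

→ t0 |d6|15|db|98|8b|d5|ce|71|
→ t1 |8b|2b|d5|0c|ce|85|71|a5|
→ t2 |8b|d6|2b|db|d5|8b|0c|ce|

RES = [0x8b, 0xd6, 0x2b, 0xdb, 0xd5, 0x8b, 0x0c, 0xce]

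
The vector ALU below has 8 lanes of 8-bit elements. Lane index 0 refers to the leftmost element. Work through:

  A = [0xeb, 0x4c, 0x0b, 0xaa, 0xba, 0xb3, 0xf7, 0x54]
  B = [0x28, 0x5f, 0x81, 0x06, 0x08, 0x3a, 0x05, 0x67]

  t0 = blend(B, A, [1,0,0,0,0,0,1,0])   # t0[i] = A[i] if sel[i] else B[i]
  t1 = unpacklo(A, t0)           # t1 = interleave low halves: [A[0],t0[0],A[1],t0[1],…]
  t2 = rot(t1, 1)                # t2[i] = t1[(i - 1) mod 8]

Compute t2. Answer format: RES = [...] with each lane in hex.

t0 = [0xeb, 0x5f, 0x81, 0x06, 0x08, 0x3a, 0xf7, 0x67]
t1 = [0xeb, 0xeb, 0x4c, 0x5f, 0x0b, 0x81, 0xaa, 0x06]
t2 = [0x06, 0xeb, 0xeb, 0x4c, 0x5f, 0x0b, 0x81, 0xaa]

RES = [ 0x06  0xeb  0xeb  0x4c  0x5f  0x0b  0x81  0xaa ]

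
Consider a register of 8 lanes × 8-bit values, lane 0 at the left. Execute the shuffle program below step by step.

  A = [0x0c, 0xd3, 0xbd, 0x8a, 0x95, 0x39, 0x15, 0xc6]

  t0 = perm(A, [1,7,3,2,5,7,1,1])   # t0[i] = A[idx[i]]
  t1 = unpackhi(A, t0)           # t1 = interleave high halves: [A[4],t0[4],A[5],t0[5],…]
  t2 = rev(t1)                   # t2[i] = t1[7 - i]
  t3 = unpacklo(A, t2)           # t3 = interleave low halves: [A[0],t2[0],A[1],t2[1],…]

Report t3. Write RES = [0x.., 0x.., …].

RES = [0x0c, 0xd3, 0xd3, 0xc6, 0xbd, 0xd3, 0x8a, 0x15]

t0 = [0xd3, 0xc6, 0x8a, 0xbd, 0x39, 0xc6, 0xd3, 0xd3]
t1 = [0x95, 0x39, 0x39, 0xc6, 0x15, 0xd3, 0xc6, 0xd3]
t2 = [0xd3, 0xc6, 0xd3, 0x15, 0xc6, 0x39, 0x39, 0x95]
t3 = [0x0c, 0xd3, 0xd3, 0xc6, 0xbd, 0xd3, 0x8a, 0x15]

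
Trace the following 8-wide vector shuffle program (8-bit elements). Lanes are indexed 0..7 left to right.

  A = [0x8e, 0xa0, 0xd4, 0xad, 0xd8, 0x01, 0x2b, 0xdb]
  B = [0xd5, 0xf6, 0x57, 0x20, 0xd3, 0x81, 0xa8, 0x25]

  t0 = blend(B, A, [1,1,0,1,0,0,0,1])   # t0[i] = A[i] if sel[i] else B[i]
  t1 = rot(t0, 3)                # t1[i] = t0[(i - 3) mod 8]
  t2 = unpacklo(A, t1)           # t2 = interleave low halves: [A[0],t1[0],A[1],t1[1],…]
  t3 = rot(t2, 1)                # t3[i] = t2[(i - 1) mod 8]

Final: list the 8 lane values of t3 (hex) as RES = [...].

RES = [ 0x8e  0x8e  0x81  0xa0  0xa8  0xd4  0xdb  0xad ]

→ t0 |8e|a0|57|ad|d3|81|a8|db|
→ t1 |81|a8|db|8e|a0|57|ad|d3|
→ t2 |8e|81|a0|a8|d4|db|ad|8e|
→ t3 |8e|8e|81|a0|a8|d4|db|ad|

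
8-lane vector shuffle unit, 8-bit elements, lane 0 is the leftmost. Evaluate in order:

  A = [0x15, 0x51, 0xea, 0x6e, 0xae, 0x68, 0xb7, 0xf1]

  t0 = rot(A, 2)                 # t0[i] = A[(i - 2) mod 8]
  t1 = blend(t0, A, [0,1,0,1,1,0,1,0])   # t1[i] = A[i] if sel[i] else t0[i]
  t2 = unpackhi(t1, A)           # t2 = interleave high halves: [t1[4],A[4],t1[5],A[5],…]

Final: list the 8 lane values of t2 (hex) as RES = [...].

RES = [0xae, 0xae, 0x6e, 0x68, 0xb7, 0xb7, 0x68, 0xf1]

t0 = [0xb7, 0xf1, 0x15, 0x51, 0xea, 0x6e, 0xae, 0x68]
t1 = [0xb7, 0x51, 0x15, 0x6e, 0xae, 0x6e, 0xb7, 0x68]
t2 = [0xae, 0xae, 0x6e, 0x68, 0xb7, 0xb7, 0x68, 0xf1]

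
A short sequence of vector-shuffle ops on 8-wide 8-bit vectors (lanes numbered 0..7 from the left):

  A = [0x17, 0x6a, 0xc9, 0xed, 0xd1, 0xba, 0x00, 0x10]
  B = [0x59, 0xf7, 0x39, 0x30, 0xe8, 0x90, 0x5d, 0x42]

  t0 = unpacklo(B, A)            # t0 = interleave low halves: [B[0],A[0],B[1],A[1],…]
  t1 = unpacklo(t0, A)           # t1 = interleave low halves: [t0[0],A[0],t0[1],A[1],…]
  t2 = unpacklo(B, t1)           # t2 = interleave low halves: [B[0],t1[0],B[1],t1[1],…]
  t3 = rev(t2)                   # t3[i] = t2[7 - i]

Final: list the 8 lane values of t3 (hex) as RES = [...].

→ t0 |59|17|f7|6a|39|c9|30|ed|
→ t1 |59|17|17|6a|f7|c9|6a|ed|
→ t2 |59|59|f7|17|39|17|30|6a|
→ t3 |6a|30|17|39|17|f7|59|59|

RES = [0x6a, 0x30, 0x17, 0x39, 0x17, 0xf7, 0x59, 0x59]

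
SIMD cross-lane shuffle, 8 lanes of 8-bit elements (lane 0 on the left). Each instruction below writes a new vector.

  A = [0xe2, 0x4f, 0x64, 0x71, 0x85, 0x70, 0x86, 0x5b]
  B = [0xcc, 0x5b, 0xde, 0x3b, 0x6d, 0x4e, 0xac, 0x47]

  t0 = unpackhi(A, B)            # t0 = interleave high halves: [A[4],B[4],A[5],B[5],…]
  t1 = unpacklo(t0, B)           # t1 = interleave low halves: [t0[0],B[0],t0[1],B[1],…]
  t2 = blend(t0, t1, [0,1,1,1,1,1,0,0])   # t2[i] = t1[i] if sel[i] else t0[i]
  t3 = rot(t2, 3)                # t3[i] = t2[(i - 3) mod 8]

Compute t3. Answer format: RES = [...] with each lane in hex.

t0 = [0x85, 0x6d, 0x70, 0x4e, 0x86, 0xac, 0x5b, 0x47]
t1 = [0x85, 0xcc, 0x6d, 0x5b, 0x70, 0xde, 0x4e, 0x3b]
t2 = [0x85, 0xcc, 0x6d, 0x5b, 0x70, 0xde, 0x5b, 0x47]
t3 = [0xde, 0x5b, 0x47, 0x85, 0xcc, 0x6d, 0x5b, 0x70]

RES = [ 0xde  0x5b  0x47  0x85  0xcc  0x6d  0x5b  0x70 ]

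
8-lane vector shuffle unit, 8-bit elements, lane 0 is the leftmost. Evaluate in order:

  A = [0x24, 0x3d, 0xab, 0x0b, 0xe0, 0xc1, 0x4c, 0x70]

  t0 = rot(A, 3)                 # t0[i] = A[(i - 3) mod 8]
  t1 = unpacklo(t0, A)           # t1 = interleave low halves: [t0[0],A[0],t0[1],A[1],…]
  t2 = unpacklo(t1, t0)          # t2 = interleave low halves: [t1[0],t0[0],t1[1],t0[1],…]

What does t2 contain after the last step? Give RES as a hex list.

t0 = [0xc1, 0x4c, 0x70, 0x24, 0x3d, 0xab, 0x0b, 0xe0]
t1 = [0xc1, 0x24, 0x4c, 0x3d, 0x70, 0xab, 0x24, 0x0b]
t2 = [0xc1, 0xc1, 0x24, 0x4c, 0x4c, 0x70, 0x3d, 0x24]

RES = [ 0xc1  0xc1  0x24  0x4c  0x4c  0x70  0x3d  0x24 ]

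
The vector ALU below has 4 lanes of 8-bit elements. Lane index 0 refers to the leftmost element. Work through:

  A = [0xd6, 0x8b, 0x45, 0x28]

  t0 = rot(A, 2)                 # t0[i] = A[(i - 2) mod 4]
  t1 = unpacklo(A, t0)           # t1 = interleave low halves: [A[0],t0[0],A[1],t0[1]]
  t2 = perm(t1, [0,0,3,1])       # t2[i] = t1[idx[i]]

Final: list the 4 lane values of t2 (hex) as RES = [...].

→ t0 |45|28|d6|8b|
→ t1 |d6|45|8b|28|
→ t2 |d6|d6|28|45|

RES = [ 0xd6  0xd6  0x28  0x45 ]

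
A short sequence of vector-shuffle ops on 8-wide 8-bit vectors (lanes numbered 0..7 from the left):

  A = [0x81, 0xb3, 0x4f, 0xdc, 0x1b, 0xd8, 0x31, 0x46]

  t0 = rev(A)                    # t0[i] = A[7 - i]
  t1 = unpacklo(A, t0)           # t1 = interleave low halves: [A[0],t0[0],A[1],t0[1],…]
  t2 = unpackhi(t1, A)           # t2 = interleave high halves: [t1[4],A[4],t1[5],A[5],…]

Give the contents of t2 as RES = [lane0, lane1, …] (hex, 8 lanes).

→ t0 |46|31|d8|1b|dc|4f|b3|81|
→ t1 |81|46|b3|31|4f|d8|dc|1b|
→ t2 |4f|1b|d8|d8|dc|31|1b|46|

RES = [ 0x4f  0x1b  0xd8  0xd8  0xdc  0x31  0x1b  0x46 ]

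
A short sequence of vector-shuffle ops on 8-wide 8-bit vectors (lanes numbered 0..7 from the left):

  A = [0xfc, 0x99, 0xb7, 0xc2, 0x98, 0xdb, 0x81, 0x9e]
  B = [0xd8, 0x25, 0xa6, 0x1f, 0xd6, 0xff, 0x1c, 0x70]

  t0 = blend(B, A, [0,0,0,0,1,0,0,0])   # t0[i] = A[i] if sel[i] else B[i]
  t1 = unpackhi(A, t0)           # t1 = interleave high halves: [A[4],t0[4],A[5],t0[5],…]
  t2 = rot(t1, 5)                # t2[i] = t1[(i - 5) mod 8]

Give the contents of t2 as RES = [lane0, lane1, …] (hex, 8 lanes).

RES = [ 0xff  0x81  0x1c  0x9e  0x70  0x98  0x98  0xdb ]

t0 = [0xd8, 0x25, 0xa6, 0x1f, 0x98, 0xff, 0x1c, 0x70]
t1 = [0x98, 0x98, 0xdb, 0xff, 0x81, 0x1c, 0x9e, 0x70]
t2 = [0xff, 0x81, 0x1c, 0x9e, 0x70, 0x98, 0x98, 0xdb]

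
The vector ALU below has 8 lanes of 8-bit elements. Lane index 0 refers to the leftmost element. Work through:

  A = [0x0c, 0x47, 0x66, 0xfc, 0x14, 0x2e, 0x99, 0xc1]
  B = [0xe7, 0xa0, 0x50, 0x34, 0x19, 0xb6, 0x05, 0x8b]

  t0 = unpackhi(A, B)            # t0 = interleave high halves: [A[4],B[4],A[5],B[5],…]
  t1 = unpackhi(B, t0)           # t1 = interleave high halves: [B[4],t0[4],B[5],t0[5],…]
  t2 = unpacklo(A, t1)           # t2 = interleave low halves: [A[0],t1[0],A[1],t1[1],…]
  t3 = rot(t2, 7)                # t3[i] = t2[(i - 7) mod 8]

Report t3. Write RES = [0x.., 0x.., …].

  t0: 14 19 2e b6 99 05 c1 8b
  t1: 19 99 b6 05 05 c1 8b 8b
  t2: 0c 19 47 99 66 b6 fc 05
  t3: 19 47 99 66 b6 fc 05 0c

RES = [0x19, 0x47, 0x99, 0x66, 0xb6, 0xfc, 0x05, 0x0c]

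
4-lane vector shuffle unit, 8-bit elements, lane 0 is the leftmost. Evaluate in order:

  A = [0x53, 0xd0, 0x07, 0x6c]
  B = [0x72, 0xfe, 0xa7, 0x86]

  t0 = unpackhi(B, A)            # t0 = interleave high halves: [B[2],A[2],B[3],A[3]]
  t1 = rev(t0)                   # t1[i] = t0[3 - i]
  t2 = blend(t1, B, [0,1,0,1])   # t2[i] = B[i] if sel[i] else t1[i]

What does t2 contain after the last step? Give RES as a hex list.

RES = [0x6c, 0xfe, 0x07, 0x86]

→ t0 |a7|07|86|6c|
→ t1 |6c|86|07|a7|
→ t2 |6c|fe|07|86|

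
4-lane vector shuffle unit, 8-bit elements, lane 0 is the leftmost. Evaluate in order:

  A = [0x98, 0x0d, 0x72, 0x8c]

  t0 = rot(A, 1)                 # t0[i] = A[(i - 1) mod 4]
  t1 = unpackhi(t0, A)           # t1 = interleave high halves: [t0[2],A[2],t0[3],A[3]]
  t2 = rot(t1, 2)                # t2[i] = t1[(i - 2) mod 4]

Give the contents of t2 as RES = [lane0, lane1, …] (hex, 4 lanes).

t0 = [0x8c, 0x98, 0x0d, 0x72]
t1 = [0x0d, 0x72, 0x72, 0x8c]
t2 = [0x72, 0x8c, 0x0d, 0x72]

RES = [ 0x72  0x8c  0x0d  0x72 ]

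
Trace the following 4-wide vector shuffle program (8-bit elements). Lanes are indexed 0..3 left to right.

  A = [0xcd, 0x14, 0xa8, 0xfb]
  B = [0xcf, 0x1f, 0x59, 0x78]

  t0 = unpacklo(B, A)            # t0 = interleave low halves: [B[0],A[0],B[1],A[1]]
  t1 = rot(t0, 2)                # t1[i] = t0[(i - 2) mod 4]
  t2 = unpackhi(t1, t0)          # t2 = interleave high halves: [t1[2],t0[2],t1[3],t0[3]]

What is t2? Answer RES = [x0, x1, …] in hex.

RES = [0xcf, 0x1f, 0xcd, 0x14]

  t0: cf cd 1f 14
  t1: 1f 14 cf cd
  t2: cf 1f cd 14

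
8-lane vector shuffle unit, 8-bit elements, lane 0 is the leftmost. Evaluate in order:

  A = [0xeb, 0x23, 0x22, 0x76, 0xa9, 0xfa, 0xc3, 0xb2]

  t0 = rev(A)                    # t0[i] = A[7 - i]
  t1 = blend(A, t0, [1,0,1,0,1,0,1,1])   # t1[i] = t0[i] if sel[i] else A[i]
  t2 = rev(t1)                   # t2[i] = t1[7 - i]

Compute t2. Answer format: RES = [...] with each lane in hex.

RES = [0xeb, 0x23, 0xfa, 0x76, 0x76, 0xfa, 0x23, 0xb2]

→ t0 |b2|c3|fa|a9|76|22|23|eb|
→ t1 |b2|23|fa|76|76|fa|23|eb|
→ t2 |eb|23|fa|76|76|fa|23|b2|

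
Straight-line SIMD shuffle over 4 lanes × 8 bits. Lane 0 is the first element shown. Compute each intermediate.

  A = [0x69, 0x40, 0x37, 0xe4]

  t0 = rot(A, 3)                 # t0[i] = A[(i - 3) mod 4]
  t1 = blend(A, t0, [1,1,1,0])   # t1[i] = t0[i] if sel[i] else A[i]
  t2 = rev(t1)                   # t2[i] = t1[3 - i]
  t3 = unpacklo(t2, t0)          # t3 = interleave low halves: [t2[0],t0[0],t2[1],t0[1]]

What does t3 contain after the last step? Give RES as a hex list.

t0 = [0x40, 0x37, 0xe4, 0x69]
t1 = [0x40, 0x37, 0xe4, 0xe4]
t2 = [0xe4, 0xe4, 0x37, 0x40]
t3 = [0xe4, 0x40, 0xe4, 0x37]

RES = [ 0xe4  0x40  0xe4  0x37 ]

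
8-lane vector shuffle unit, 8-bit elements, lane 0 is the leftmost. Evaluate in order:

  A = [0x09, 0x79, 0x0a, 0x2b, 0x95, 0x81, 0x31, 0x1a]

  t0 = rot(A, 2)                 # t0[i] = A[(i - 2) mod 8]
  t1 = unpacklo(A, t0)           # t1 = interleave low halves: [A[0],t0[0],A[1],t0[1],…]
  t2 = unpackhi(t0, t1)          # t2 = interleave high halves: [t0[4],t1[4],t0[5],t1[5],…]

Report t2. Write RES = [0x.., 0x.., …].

RES = [ 0x0a  0x0a  0x2b  0x09  0x95  0x2b  0x81  0x79 ]

  t0: 31 1a 09 79 0a 2b 95 81
  t1: 09 31 79 1a 0a 09 2b 79
  t2: 0a 0a 2b 09 95 2b 81 79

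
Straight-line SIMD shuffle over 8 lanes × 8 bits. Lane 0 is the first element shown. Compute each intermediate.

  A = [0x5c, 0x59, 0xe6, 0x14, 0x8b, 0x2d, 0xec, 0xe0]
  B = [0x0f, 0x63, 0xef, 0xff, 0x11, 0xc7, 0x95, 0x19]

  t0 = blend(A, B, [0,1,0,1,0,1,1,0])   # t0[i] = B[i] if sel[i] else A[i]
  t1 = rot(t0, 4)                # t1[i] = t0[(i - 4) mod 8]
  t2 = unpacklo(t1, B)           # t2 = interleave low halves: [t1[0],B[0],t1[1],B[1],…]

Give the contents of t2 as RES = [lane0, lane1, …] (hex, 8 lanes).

  t0: 5c 63 e6 ff 8b c7 95 e0
  t1: 8b c7 95 e0 5c 63 e6 ff
  t2: 8b 0f c7 63 95 ef e0 ff

RES = [ 0x8b  0x0f  0xc7  0x63  0x95  0xef  0xe0  0xff ]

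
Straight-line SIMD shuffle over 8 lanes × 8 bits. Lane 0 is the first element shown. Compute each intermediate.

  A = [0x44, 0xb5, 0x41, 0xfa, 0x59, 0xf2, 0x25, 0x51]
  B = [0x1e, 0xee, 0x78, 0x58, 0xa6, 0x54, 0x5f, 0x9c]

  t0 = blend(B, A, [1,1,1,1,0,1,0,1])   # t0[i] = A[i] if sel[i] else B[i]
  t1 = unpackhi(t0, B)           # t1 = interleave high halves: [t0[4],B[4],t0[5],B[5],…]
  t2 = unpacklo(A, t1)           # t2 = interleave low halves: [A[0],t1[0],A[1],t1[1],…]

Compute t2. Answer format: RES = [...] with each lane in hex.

RES = [0x44, 0xa6, 0xb5, 0xa6, 0x41, 0xf2, 0xfa, 0x54]

  t0: 44 b5 41 fa a6 f2 5f 51
  t1: a6 a6 f2 54 5f 5f 51 9c
  t2: 44 a6 b5 a6 41 f2 fa 54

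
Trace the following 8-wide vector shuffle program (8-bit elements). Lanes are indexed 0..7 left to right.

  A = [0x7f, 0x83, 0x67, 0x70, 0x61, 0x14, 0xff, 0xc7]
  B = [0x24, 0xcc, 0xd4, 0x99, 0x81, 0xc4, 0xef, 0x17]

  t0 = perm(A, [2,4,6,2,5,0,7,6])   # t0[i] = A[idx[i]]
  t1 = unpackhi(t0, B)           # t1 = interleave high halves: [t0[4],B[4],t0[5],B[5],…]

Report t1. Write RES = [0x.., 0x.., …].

RES = [ 0x14  0x81  0x7f  0xc4  0xc7  0xef  0xff  0x17 ]

→ t0 |67|61|ff|67|14|7f|c7|ff|
→ t1 |14|81|7f|c4|c7|ef|ff|17|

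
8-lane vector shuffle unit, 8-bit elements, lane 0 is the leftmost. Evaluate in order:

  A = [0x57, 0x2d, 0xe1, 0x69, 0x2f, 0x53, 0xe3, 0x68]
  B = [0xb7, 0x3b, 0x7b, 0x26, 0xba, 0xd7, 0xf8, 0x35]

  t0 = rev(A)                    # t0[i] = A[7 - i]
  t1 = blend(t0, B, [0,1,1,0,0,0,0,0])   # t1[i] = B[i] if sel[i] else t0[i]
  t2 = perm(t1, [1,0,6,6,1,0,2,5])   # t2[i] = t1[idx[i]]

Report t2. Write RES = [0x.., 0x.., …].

RES = [0x3b, 0x68, 0x2d, 0x2d, 0x3b, 0x68, 0x7b, 0xe1]

  t0: 68 e3 53 2f 69 e1 2d 57
  t1: 68 3b 7b 2f 69 e1 2d 57
  t2: 3b 68 2d 2d 3b 68 7b e1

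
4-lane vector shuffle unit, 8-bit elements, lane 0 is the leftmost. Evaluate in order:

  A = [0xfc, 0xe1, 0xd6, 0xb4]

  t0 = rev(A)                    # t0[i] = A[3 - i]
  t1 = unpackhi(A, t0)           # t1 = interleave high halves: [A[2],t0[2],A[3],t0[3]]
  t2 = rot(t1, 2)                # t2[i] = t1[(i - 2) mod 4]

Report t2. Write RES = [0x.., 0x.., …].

t0 = [0xb4, 0xd6, 0xe1, 0xfc]
t1 = [0xd6, 0xe1, 0xb4, 0xfc]
t2 = [0xb4, 0xfc, 0xd6, 0xe1]

RES = [0xb4, 0xfc, 0xd6, 0xe1]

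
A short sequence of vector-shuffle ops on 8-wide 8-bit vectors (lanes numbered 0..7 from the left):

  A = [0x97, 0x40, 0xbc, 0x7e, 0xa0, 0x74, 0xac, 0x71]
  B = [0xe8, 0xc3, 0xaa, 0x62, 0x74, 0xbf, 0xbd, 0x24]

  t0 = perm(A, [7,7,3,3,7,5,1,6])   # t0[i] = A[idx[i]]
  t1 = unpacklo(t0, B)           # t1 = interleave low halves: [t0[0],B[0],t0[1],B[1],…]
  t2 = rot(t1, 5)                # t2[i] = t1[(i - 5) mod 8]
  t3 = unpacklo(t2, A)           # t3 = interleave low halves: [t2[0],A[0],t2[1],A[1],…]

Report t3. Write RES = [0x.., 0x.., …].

RES = [0xc3, 0x97, 0x7e, 0x40, 0xaa, 0xbc, 0x7e, 0x7e]

t0 = [0x71, 0x71, 0x7e, 0x7e, 0x71, 0x74, 0x40, 0xac]
t1 = [0x71, 0xe8, 0x71, 0xc3, 0x7e, 0xaa, 0x7e, 0x62]
t2 = [0xc3, 0x7e, 0xaa, 0x7e, 0x62, 0x71, 0xe8, 0x71]
t3 = [0xc3, 0x97, 0x7e, 0x40, 0xaa, 0xbc, 0x7e, 0x7e]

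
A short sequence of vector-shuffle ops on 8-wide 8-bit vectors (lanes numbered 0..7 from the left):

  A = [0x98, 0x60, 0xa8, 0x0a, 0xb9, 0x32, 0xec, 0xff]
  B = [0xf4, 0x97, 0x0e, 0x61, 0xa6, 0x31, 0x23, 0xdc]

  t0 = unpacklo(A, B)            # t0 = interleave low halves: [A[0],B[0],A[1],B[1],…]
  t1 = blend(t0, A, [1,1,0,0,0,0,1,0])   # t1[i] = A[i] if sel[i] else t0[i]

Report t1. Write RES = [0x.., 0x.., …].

RES = [0x98, 0x60, 0x60, 0x97, 0xa8, 0x0e, 0xec, 0x61]

→ t0 |98|f4|60|97|a8|0e|0a|61|
→ t1 |98|60|60|97|a8|0e|ec|61|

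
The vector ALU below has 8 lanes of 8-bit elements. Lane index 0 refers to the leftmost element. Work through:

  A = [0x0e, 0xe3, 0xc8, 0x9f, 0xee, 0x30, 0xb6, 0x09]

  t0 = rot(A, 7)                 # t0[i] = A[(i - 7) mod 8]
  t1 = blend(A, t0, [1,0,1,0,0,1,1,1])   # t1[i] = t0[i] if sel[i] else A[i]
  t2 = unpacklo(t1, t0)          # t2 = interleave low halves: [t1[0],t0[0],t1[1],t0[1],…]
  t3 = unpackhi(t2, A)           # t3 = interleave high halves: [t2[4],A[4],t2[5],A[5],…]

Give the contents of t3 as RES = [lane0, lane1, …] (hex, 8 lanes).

RES = [ 0x9f  0xee  0x9f  0x30  0x9f  0xb6  0xee  0x09 ]

t0 = [0xe3, 0xc8, 0x9f, 0xee, 0x30, 0xb6, 0x09, 0x0e]
t1 = [0xe3, 0xe3, 0x9f, 0x9f, 0xee, 0xb6, 0x09, 0x0e]
t2 = [0xe3, 0xe3, 0xe3, 0xc8, 0x9f, 0x9f, 0x9f, 0xee]
t3 = [0x9f, 0xee, 0x9f, 0x30, 0x9f, 0xb6, 0xee, 0x09]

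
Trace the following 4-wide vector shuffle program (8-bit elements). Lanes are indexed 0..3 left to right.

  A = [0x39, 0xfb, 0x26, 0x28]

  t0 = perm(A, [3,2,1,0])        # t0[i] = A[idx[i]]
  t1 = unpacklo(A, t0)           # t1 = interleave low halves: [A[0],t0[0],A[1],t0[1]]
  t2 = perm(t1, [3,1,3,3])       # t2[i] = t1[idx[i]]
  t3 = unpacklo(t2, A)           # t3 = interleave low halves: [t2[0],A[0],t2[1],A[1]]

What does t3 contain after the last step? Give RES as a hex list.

t0 = [0x28, 0x26, 0xfb, 0x39]
t1 = [0x39, 0x28, 0xfb, 0x26]
t2 = [0x26, 0x28, 0x26, 0x26]
t3 = [0x26, 0x39, 0x28, 0xfb]

RES = [0x26, 0x39, 0x28, 0xfb]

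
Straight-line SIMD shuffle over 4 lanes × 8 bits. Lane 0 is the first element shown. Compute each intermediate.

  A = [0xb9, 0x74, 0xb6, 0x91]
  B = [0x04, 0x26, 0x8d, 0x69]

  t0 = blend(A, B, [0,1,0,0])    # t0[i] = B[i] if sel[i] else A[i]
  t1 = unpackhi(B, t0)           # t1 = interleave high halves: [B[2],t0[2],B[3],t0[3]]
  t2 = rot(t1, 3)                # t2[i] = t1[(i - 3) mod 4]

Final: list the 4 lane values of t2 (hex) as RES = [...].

RES = [ 0xb6  0x69  0x91  0x8d ]

→ t0 |b9|26|b6|91|
→ t1 |8d|b6|69|91|
→ t2 |b6|69|91|8d|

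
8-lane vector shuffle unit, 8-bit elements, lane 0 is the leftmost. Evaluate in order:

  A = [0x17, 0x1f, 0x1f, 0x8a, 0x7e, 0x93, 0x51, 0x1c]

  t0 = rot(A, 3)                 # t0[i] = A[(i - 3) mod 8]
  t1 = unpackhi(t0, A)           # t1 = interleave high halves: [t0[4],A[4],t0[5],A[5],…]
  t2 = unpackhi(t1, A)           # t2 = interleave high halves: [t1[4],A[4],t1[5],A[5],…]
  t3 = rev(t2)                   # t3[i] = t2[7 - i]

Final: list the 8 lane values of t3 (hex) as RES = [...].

t0 = [0x93, 0x51, 0x1c, 0x17, 0x1f, 0x1f, 0x8a, 0x7e]
t1 = [0x1f, 0x7e, 0x1f, 0x93, 0x8a, 0x51, 0x7e, 0x1c]
t2 = [0x8a, 0x7e, 0x51, 0x93, 0x7e, 0x51, 0x1c, 0x1c]
t3 = [0x1c, 0x1c, 0x51, 0x7e, 0x93, 0x51, 0x7e, 0x8a]

RES = [ 0x1c  0x1c  0x51  0x7e  0x93  0x51  0x7e  0x8a ]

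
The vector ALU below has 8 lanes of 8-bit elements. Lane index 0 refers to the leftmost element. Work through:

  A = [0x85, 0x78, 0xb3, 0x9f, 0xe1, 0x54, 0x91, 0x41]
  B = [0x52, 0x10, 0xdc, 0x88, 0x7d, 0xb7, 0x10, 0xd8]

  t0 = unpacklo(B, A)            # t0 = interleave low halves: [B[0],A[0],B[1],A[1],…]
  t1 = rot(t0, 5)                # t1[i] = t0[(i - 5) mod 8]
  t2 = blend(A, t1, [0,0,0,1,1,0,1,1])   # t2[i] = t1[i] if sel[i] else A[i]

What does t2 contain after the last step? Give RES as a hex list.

t0 = [0x52, 0x85, 0x10, 0x78, 0xdc, 0xb3, 0x88, 0x9f]
t1 = [0x78, 0xdc, 0xb3, 0x88, 0x9f, 0x52, 0x85, 0x10]
t2 = [0x85, 0x78, 0xb3, 0x88, 0x9f, 0x54, 0x85, 0x10]

RES = [ 0x85  0x78  0xb3  0x88  0x9f  0x54  0x85  0x10 ]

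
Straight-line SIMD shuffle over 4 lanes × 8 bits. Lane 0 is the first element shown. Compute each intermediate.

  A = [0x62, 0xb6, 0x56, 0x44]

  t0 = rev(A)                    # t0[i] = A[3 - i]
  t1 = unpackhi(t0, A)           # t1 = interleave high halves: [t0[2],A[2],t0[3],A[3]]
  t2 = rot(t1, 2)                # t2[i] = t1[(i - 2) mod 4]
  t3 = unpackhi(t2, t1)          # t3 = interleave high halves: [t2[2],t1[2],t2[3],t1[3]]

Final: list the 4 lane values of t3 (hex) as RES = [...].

RES = [ 0xb6  0x62  0x56  0x44 ]

t0 = [0x44, 0x56, 0xb6, 0x62]
t1 = [0xb6, 0x56, 0x62, 0x44]
t2 = [0x62, 0x44, 0xb6, 0x56]
t3 = [0xb6, 0x62, 0x56, 0x44]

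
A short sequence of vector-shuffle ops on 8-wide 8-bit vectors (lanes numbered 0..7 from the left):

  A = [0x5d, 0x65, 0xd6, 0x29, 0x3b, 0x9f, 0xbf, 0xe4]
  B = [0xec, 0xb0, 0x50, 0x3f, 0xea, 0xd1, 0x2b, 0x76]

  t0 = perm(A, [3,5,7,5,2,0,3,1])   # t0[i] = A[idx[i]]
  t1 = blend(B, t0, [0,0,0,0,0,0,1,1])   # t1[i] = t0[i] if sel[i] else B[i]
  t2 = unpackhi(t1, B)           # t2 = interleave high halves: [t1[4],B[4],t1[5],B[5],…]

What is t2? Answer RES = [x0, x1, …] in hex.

RES = [0xea, 0xea, 0xd1, 0xd1, 0x29, 0x2b, 0x65, 0x76]

t0 = [0x29, 0x9f, 0xe4, 0x9f, 0xd6, 0x5d, 0x29, 0x65]
t1 = [0xec, 0xb0, 0x50, 0x3f, 0xea, 0xd1, 0x29, 0x65]
t2 = [0xea, 0xea, 0xd1, 0xd1, 0x29, 0x2b, 0x65, 0x76]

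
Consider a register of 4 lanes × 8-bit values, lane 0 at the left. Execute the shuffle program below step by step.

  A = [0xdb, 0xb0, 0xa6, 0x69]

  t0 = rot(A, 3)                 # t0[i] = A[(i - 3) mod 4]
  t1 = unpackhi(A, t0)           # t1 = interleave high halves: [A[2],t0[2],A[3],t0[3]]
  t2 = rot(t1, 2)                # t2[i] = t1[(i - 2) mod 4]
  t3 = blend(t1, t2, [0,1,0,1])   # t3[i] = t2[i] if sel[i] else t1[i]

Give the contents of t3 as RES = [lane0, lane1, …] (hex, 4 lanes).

RES = [ 0xa6  0xdb  0x69  0x69 ]

  t0: b0 a6 69 db
  t1: a6 69 69 db
  t2: 69 db a6 69
  t3: a6 db 69 69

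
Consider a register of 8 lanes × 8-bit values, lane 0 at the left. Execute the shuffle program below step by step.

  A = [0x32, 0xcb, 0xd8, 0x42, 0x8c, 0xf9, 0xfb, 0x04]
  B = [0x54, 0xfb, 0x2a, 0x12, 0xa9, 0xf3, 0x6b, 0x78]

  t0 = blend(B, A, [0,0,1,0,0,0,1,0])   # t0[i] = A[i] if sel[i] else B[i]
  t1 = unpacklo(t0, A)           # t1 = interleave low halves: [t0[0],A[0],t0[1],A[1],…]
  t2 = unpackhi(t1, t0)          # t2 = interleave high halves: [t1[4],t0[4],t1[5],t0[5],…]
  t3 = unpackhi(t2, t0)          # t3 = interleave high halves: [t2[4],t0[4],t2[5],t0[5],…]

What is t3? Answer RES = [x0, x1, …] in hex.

RES = [0x12, 0xa9, 0xfb, 0xf3, 0x42, 0xfb, 0x78, 0x78]

t0 = [0x54, 0xfb, 0xd8, 0x12, 0xa9, 0xf3, 0xfb, 0x78]
t1 = [0x54, 0x32, 0xfb, 0xcb, 0xd8, 0xd8, 0x12, 0x42]
t2 = [0xd8, 0xa9, 0xd8, 0xf3, 0x12, 0xfb, 0x42, 0x78]
t3 = [0x12, 0xa9, 0xfb, 0xf3, 0x42, 0xfb, 0x78, 0x78]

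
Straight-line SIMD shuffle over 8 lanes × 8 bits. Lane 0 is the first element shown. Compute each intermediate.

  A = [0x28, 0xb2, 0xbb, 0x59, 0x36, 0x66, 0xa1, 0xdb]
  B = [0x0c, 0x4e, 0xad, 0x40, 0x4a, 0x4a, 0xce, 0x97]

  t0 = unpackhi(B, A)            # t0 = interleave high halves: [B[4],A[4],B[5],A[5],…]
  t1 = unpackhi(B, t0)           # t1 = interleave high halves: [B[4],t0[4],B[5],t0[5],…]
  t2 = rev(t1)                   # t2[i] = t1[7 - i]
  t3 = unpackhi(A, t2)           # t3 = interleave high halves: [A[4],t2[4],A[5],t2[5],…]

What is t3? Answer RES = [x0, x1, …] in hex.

RES = [ 0x36  0xa1  0x66  0x4a  0xa1  0xce  0xdb  0x4a ]

→ t0 |4a|36|4a|66|ce|a1|97|db|
→ t1 |4a|ce|4a|a1|ce|97|97|db|
→ t2 |db|97|97|ce|a1|4a|ce|4a|
→ t3 |36|a1|66|4a|a1|ce|db|4a|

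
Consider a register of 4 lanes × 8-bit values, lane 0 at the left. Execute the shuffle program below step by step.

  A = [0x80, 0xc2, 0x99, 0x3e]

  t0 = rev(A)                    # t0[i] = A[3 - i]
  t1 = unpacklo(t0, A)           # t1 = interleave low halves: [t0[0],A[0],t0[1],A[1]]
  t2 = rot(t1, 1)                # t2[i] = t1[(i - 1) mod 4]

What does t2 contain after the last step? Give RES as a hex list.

RES = [ 0xc2  0x3e  0x80  0x99 ]

→ t0 |3e|99|c2|80|
→ t1 |3e|80|99|c2|
→ t2 |c2|3e|80|99|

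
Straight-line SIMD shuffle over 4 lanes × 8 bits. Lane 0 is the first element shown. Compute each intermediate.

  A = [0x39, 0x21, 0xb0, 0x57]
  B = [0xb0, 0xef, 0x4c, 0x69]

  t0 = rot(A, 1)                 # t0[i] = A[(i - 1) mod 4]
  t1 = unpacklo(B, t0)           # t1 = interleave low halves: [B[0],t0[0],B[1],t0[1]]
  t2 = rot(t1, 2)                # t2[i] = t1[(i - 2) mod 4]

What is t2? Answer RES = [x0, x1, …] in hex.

RES = [0xef, 0x39, 0xb0, 0x57]

→ t0 |57|39|21|b0|
→ t1 |b0|57|ef|39|
→ t2 |ef|39|b0|57|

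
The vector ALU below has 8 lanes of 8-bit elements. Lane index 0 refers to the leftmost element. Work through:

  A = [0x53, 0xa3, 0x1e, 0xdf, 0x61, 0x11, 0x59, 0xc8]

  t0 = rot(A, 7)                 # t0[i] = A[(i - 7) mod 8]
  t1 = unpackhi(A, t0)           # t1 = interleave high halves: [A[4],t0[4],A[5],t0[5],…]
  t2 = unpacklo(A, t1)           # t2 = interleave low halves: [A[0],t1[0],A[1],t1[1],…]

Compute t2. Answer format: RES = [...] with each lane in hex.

RES = [ 0x53  0x61  0xa3  0x11  0x1e  0x11  0xdf  0x59 ]

  t0: a3 1e df 61 11 59 c8 53
  t1: 61 11 11 59 59 c8 c8 53
  t2: 53 61 a3 11 1e 11 df 59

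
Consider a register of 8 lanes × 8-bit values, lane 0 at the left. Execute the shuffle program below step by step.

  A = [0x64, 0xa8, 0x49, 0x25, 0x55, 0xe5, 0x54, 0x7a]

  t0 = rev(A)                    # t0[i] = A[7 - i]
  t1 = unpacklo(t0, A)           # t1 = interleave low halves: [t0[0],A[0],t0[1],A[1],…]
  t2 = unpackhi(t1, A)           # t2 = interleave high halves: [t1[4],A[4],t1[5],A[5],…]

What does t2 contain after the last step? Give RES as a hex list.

RES = [ 0xe5  0x55  0x49  0xe5  0x55  0x54  0x25  0x7a ]

t0 = [0x7a, 0x54, 0xe5, 0x55, 0x25, 0x49, 0xa8, 0x64]
t1 = [0x7a, 0x64, 0x54, 0xa8, 0xe5, 0x49, 0x55, 0x25]
t2 = [0xe5, 0x55, 0x49, 0xe5, 0x55, 0x54, 0x25, 0x7a]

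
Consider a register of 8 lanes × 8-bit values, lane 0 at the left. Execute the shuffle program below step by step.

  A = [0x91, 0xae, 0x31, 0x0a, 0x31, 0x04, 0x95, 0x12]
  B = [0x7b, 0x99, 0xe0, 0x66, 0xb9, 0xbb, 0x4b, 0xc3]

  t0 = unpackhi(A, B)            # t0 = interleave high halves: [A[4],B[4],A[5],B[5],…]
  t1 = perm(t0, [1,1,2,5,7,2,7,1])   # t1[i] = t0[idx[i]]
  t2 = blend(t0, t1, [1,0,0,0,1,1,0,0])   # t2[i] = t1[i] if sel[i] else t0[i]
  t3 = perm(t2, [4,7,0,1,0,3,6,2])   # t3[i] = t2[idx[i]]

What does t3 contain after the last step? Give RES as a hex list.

  t0: 31 b9 04 bb 95 4b 12 c3
  t1: b9 b9 04 4b c3 04 c3 b9
  t2: b9 b9 04 bb c3 04 12 c3
  t3: c3 c3 b9 b9 b9 bb 12 04

RES = [ 0xc3  0xc3  0xb9  0xb9  0xb9  0xbb  0x12  0x04 ]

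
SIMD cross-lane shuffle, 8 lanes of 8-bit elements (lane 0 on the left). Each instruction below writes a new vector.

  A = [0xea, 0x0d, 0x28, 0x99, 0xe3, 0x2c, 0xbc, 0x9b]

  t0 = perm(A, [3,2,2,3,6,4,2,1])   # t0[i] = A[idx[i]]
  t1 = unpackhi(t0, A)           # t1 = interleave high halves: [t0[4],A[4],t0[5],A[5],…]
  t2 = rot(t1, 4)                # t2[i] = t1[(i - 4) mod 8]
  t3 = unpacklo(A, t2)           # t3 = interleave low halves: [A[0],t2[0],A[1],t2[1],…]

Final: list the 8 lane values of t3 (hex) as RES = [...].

RES = [0xea, 0x28, 0x0d, 0xbc, 0x28, 0x0d, 0x99, 0x9b]

→ t0 |99|28|28|99|bc|e3|28|0d|
→ t1 |bc|e3|e3|2c|28|bc|0d|9b|
→ t2 |28|bc|0d|9b|bc|e3|e3|2c|
→ t3 |ea|28|0d|bc|28|0d|99|9b|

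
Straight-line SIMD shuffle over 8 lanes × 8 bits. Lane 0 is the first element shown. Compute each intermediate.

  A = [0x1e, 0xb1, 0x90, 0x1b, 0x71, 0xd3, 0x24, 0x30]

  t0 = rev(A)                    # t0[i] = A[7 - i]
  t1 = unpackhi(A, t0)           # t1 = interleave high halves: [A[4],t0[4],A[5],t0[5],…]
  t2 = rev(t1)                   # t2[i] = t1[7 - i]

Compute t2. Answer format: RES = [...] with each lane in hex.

  t0: 30 24 d3 71 1b 90 b1 1e
  t1: 71 1b d3 90 24 b1 30 1e
  t2: 1e 30 b1 24 90 d3 1b 71

RES = [0x1e, 0x30, 0xb1, 0x24, 0x90, 0xd3, 0x1b, 0x71]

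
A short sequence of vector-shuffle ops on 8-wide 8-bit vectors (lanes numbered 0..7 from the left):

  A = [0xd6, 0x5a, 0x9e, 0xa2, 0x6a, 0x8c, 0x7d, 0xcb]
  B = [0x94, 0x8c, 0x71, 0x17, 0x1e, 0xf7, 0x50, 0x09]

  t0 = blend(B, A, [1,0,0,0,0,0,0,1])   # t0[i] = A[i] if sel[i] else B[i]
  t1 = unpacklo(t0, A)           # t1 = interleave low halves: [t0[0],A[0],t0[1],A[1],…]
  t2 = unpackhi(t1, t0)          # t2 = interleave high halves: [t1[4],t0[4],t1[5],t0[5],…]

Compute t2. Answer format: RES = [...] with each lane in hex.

→ t0 |d6|8c|71|17|1e|f7|50|cb|
→ t1 |d6|d6|8c|5a|71|9e|17|a2|
→ t2 |71|1e|9e|f7|17|50|a2|cb|

RES = [0x71, 0x1e, 0x9e, 0xf7, 0x17, 0x50, 0xa2, 0xcb]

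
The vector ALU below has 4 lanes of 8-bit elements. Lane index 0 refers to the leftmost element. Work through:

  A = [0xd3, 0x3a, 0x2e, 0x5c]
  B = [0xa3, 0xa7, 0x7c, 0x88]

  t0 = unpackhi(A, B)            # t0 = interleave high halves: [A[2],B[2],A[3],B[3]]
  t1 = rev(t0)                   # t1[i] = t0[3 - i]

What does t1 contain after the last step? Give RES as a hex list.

→ t0 |2e|7c|5c|88|
→ t1 |88|5c|7c|2e|

RES = [0x88, 0x5c, 0x7c, 0x2e]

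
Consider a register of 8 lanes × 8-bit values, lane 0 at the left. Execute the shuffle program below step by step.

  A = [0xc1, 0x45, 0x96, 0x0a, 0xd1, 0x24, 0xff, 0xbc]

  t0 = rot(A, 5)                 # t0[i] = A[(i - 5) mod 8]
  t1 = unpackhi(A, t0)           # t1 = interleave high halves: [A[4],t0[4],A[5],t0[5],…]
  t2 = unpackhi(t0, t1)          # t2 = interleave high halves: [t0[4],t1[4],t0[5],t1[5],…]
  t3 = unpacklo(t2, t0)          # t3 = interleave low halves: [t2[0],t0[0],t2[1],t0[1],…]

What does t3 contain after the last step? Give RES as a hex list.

→ t0 |0a|d1|24|ff|bc|c1|45|96|
→ t1 |d1|bc|24|c1|ff|45|bc|96|
→ t2 |bc|ff|c1|45|45|bc|96|96|
→ t3 |bc|0a|ff|d1|c1|24|45|ff|

RES = [0xbc, 0x0a, 0xff, 0xd1, 0xc1, 0x24, 0x45, 0xff]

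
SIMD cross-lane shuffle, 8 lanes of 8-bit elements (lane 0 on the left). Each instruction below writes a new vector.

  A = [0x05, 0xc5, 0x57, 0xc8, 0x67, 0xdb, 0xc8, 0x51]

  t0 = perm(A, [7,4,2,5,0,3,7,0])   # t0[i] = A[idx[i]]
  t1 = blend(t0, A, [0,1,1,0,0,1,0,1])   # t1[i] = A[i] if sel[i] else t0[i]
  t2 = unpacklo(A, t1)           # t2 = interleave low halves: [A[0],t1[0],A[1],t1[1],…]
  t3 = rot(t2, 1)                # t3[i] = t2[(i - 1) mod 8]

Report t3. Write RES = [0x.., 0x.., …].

  t0: 51 67 57 db 05 c8 51 05
  t1: 51 c5 57 db 05 db 51 51
  t2: 05 51 c5 c5 57 57 c8 db
  t3: db 05 51 c5 c5 57 57 c8

RES = [ 0xdb  0x05  0x51  0xc5  0xc5  0x57  0x57  0xc8 ]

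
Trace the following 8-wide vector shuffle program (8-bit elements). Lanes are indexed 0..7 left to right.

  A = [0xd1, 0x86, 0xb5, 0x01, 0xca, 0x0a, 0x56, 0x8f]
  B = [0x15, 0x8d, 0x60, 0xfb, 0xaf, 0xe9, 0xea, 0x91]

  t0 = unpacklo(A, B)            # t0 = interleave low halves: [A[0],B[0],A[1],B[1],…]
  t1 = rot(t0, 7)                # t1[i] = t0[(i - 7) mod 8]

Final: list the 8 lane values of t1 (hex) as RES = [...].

RES = [ 0x15  0x86  0x8d  0xb5  0x60  0x01  0xfb  0xd1 ]

t0 = [0xd1, 0x15, 0x86, 0x8d, 0xb5, 0x60, 0x01, 0xfb]
t1 = [0x15, 0x86, 0x8d, 0xb5, 0x60, 0x01, 0xfb, 0xd1]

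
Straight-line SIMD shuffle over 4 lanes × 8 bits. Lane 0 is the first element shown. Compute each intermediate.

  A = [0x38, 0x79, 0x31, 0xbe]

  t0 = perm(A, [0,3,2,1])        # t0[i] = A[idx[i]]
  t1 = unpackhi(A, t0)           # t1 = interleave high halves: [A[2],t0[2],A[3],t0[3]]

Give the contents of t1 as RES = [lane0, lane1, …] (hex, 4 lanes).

RES = [0x31, 0x31, 0xbe, 0x79]

→ t0 |38|be|31|79|
→ t1 |31|31|be|79|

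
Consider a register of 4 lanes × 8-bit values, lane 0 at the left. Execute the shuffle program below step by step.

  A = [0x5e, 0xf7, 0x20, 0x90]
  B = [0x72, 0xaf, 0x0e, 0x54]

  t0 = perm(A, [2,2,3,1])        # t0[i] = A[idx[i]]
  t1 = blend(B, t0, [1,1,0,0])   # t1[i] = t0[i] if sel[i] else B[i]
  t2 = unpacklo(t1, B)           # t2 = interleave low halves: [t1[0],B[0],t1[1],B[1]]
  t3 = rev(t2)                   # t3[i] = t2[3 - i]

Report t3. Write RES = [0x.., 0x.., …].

RES = [ 0xaf  0x20  0x72  0x20 ]

t0 = [0x20, 0x20, 0x90, 0xf7]
t1 = [0x20, 0x20, 0x0e, 0x54]
t2 = [0x20, 0x72, 0x20, 0xaf]
t3 = [0xaf, 0x20, 0x72, 0x20]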